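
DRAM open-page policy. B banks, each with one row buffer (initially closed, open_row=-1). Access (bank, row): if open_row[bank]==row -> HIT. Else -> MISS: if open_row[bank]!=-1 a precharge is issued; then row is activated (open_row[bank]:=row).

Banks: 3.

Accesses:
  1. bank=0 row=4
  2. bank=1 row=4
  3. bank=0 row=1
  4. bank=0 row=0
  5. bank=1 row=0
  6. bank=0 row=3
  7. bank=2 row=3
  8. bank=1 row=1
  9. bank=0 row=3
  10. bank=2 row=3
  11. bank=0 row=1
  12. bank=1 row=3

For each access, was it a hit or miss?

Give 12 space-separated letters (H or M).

Answer: M M M M M M M M H H M M

Derivation:
Acc 1: bank0 row4 -> MISS (open row4); precharges=0
Acc 2: bank1 row4 -> MISS (open row4); precharges=0
Acc 3: bank0 row1 -> MISS (open row1); precharges=1
Acc 4: bank0 row0 -> MISS (open row0); precharges=2
Acc 5: bank1 row0 -> MISS (open row0); precharges=3
Acc 6: bank0 row3 -> MISS (open row3); precharges=4
Acc 7: bank2 row3 -> MISS (open row3); precharges=4
Acc 8: bank1 row1 -> MISS (open row1); precharges=5
Acc 9: bank0 row3 -> HIT
Acc 10: bank2 row3 -> HIT
Acc 11: bank0 row1 -> MISS (open row1); precharges=6
Acc 12: bank1 row3 -> MISS (open row3); precharges=7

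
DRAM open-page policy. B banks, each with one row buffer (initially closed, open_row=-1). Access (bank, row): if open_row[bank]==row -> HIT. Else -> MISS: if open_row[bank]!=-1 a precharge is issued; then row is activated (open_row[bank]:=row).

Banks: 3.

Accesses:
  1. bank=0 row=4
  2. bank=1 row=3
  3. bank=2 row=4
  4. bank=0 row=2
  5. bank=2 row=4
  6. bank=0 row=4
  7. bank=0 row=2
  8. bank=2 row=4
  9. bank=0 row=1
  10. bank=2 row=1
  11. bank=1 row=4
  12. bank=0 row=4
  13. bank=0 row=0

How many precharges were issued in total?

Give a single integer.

Answer: 8

Derivation:
Acc 1: bank0 row4 -> MISS (open row4); precharges=0
Acc 2: bank1 row3 -> MISS (open row3); precharges=0
Acc 3: bank2 row4 -> MISS (open row4); precharges=0
Acc 4: bank0 row2 -> MISS (open row2); precharges=1
Acc 5: bank2 row4 -> HIT
Acc 6: bank0 row4 -> MISS (open row4); precharges=2
Acc 7: bank0 row2 -> MISS (open row2); precharges=3
Acc 8: bank2 row4 -> HIT
Acc 9: bank0 row1 -> MISS (open row1); precharges=4
Acc 10: bank2 row1 -> MISS (open row1); precharges=5
Acc 11: bank1 row4 -> MISS (open row4); precharges=6
Acc 12: bank0 row4 -> MISS (open row4); precharges=7
Acc 13: bank0 row0 -> MISS (open row0); precharges=8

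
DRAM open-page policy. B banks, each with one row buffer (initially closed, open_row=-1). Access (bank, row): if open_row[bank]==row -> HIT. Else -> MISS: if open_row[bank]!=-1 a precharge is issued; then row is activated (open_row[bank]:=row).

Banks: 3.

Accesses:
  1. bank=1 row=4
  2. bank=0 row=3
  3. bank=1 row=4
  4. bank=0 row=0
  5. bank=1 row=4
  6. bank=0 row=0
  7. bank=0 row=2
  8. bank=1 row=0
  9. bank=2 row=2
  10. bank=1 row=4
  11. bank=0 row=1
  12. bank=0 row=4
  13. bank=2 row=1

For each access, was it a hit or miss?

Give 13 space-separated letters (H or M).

Acc 1: bank1 row4 -> MISS (open row4); precharges=0
Acc 2: bank0 row3 -> MISS (open row3); precharges=0
Acc 3: bank1 row4 -> HIT
Acc 4: bank0 row0 -> MISS (open row0); precharges=1
Acc 5: bank1 row4 -> HIT
Acc 6: bank0 row0 -> HIT
Acc 7: bank0 row2 -> MISS (open row2); precharges=2
Acc 8: bank1 row0 -> MISS (open row0); precharges=3
Acc 9: bank2 row2 -> MISS (open row2); precharges=3
Acc 10: bank1 row4 -> MISS (open row4); precharges=4
Acc 11: bank0 row1 -> MISS (open row1); precharges=5
Acc 12: bank0 row4 -> MISS (open row4); precharges=6
Acc 13: bank2 row1 -> MISS (open row1); precharges=7

Answer: M M H M H H M M M M M M M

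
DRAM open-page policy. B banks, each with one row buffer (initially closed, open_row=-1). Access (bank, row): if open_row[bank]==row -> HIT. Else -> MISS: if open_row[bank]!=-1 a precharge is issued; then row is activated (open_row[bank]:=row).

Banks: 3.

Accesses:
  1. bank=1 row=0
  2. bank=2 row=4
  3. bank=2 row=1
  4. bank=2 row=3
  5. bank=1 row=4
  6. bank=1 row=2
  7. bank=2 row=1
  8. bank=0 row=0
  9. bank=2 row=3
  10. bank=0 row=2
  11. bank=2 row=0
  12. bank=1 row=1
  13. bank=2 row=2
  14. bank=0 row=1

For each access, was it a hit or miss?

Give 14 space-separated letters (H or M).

Acc 1: bank1 row0 -> MISS (open row0); precharges=0
Acc 2: bank2 row4 -> MISS (open row4); precharges=0
Acc 3: bank2 row1 -> MISS (open row1); precharges=1
Acc 4: bank2 row3 -> MISS (open row3); precharges=2
Acc 5: bank1 row4 -> MISS (open row4); precharges=3
Acc 6: bank1 row2 -> MISS (open row2); precharges=4
Acc 7: bank2 row1 -> MISS (open row1); precharges=5
Acc 8: bank0 row0 -> MISS (open row0); precharges=5
Acc 9: bank2 row3 -> MISS (open row3); precharges=6
Acc 10: bank0 row2 -> MISS (open row2); precharges=7
Acc 11: bank2 row0 -> MISS (open row0); precharges=8
Acc 12: bank1 row1 -> MISS (open row1); precharges=9
Acc 13: bank2 row2 -> MISS (open row2); precharges=10
Acc 14: bank0 row1 -> MISS (open row1); precharges=11

Answer: M M M M M M M M M M M M M M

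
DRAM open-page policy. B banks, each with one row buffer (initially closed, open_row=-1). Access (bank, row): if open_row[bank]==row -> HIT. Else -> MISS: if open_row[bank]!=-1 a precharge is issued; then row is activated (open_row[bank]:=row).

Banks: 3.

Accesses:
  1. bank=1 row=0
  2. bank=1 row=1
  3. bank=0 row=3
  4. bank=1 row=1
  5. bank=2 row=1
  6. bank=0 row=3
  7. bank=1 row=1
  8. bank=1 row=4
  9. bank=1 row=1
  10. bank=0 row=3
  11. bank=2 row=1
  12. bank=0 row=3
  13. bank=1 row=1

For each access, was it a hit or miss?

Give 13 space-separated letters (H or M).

Acc 1: bank1 row0 -> MISS (open row0); precharges=0
Acc 2: bank1 row1 -> MISS (open row1); precharges=1
Acc 3: bank0 row3 -> MISS (open row3); precharges=1
Acc 4: bank1 row1 -> HIT
Acc 5: bank2 row1 -> MISS (open row1); precharges=1
Acc 6: bank0 row3 -> HIT
Acc 7: bank1 row1 -> HIT
Acc 8: bank1 row4 -> MISS (open row4); precharges=2
Acc 9: bank1 row1 -> MISS (open row1); precharges=3
Acc 10: bank0 row3 -> HIT
Acc 11: bank2 row1 -> HIT
Acc 12: bank0 row3 -> HIT
Acc 13: bank1 row1 -> HIT

Answer: M M M H M H H M M H H H H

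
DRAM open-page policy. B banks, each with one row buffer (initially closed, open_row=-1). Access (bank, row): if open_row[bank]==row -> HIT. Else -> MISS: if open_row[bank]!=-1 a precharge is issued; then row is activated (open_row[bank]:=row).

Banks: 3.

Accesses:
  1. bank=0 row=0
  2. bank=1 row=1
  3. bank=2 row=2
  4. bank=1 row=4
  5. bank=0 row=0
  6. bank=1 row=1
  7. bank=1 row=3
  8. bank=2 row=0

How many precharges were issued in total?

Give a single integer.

Acc 1: bank0 row0 -> MISS (open row0); precharges=0
Acc 2: bank1 row1 -> MISS (open row1); precharges=0
Acc 3: bank2 row2 -> MISS (open row2); precharges=0
Acc 4: bank1 row4 -> MISS (open row4); precharges=1
Acc 5: bank0 row0 -> HIT
Acc 6: bank1 row1 -> MISS (open row1); precharges=2
Acc 7: bank1 row3 -> MISS (open row3); precharges=3
Acc 8: bank2 row0 -> MISS (open row0); precharges=4

Answer: 4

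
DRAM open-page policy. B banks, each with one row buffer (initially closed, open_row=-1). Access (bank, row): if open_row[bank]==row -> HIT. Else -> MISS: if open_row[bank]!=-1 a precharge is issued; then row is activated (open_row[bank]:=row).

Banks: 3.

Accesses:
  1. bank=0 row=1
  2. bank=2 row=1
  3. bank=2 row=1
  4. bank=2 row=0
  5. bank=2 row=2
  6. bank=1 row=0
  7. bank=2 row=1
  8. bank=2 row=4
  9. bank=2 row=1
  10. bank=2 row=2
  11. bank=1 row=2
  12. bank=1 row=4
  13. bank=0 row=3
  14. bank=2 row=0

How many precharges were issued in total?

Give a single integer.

Answer: 10

Derivation:
Acc 1: bank0 row1 -> MISS (open row1); precharges=0
Acc 2: bank2 row1 -> MISS (open row1); precharges=0
Acc 3: bank2 row1 -> HIT
Acc 4: bank2 row0 -> MISS (open row0); precharges=1
Acc 5: bank2 row2 -> MISS (open row2); precharges=2
Acc 6: bank1 row0 -> MISS (open row0); precharges=2
Acc 7: bank2 row1 -> MISS (open row1); precharges=3
Acc 8: bank2 row4 -> MISS (open row4); precharges=4
Acc 9: bank2 row1 -> MISS (open row1); precharges=5
Acc 10: bank2 row2 -> MISS (open row2); precharges=6
Acc 11: bank1 row2 -> MISS (open row2); precharges=7
Acc 12: bank1 row4 -> MISS (open row4); precharges=8
Acc 13: bank0 row3 -> MISS (open row3); precharges=9
Acc 14: bank2 row0 -> MISS (open row0); precharges=10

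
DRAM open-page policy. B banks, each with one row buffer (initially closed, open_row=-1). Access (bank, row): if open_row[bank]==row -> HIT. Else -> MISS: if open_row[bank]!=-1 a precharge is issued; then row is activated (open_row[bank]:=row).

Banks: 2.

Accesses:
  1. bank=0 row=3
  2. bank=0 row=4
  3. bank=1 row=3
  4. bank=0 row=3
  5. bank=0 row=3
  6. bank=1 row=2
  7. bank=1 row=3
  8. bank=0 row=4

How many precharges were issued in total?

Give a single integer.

Acc 1: bank0 row3 -> MISS (open row3); precharges=0
Acc 2: bank0 row4 -> MISS (open row4); precharges=1
Acc 3: bank1 row3 -> MISS (open row3); precharges=1
Acc 4: bank0 row3 -> MISS (open row3); precharges=2
Acc 5: bank0 row3 -> HIT
Acc 6: bank1 row2 -> MISS (open row2); precharges=3
Acc 7: bank1 row3 -> MISS (open row3); precharges=4
Acc 8: bank0 row4 -> MISS (open row4); precharges=5

Answer: 5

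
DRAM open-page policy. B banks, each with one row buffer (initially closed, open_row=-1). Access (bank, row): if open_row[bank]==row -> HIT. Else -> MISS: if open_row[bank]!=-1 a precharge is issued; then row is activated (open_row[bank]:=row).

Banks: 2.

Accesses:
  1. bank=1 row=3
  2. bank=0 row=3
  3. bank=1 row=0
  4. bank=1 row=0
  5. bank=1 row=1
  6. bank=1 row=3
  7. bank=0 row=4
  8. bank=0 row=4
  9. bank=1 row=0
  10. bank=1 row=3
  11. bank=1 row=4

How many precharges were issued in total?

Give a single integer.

Acc 1: bank1 row3 -> MISS (open row3); precharges=0
Acc 2: bank0 row3 -> MISS (open row3); precharges=0
Acc 3: bank1 row0 -> MISS (open row0); precharges=1
Acc 4: bank1 row0 -> HIT
Acc 5: bank1 row1 -> MISS (open row1); precharges=2
Acc 6: bank1 row3 -> MISS (open row3); precharges=3
Acc 7: bank0 row4 -> MISS (open row4); precharges=4
Acc 8: bank0 row4 -> HIT
Acc 9: bank1 row0 -> MISS (open row0); precharges=5
Acc 10: bank1 row3 -> MISS (open row3); precharges=6
Acc 11: bank1 row4 -> MISS (open row4); precharges=7

Answer: 7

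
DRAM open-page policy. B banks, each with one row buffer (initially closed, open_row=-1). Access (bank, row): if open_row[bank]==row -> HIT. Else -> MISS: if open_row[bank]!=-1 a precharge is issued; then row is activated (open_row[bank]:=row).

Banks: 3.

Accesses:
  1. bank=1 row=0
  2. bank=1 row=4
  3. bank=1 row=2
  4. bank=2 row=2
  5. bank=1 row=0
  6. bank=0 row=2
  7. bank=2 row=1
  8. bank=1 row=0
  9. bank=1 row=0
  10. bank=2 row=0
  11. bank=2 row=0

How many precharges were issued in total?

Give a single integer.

Answer: 5

Derivation:
Acc 1: bank1 row0 -> MISS (open row0); precharges=0
Acc 2: bank1 row4 -> MISS (open row4); precharges=1
Acc 3: bank1 row2 -> MISS (open row2); precharges=2
Acc 4: bank2 row2 -> MISS (open row2); precharges=2
Acc 5: bank1 row0 -> MISS (open row0); precharges=3
Acc 6: bank0 row2 -> MISS (open row2); precharges=3
Acc 7: bank2 row1 -> MISS (open row1); precharges=4
Acc 8: bank1 row0 -> HIT
Acc 9: bank1 row0 -> HIT
Acc 10: bank2 row0 -> MISS (open row0); precharges=5
Acc 11: bank2 row0 -> HIT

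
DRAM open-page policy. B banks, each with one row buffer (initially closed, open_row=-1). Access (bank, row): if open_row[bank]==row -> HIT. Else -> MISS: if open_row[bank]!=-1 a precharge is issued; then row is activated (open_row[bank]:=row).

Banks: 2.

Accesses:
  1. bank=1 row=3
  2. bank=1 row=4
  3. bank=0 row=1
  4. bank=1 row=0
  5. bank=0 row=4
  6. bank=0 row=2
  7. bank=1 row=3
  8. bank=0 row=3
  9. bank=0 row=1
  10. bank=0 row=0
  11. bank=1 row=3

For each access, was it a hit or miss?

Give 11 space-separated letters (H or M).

Acc 1: bank1 row3 -> MISS (open row3); precharges=0
Acc 2: bank1 row4 -> MISS (open row4); precharges=1
Acc 3: bank0 row1 -> MISS (open row1); precharges=1
Acc 4: bank1 row0 -> MISS (open row0); precharges=2
Acc 5: bank0 row4 -> MISS (open row4); precharges=3
Acc 6: bank0 row2 -> MISS (open row2); precharges=4
Acc 7: bank1 row3 -> MISS (open row3); precharges=5
Acc 8: bank0 row3 -> MISS (open row3); precharges=6
Acc 9: bank0 row1 -> MISS (open row1); precharges=7
Acc 10: bank0 row0 -> MISS (open row0); precharges=8
Acc 11: bank1 row3 -> HIT

Answer: M M M M M M M M M M H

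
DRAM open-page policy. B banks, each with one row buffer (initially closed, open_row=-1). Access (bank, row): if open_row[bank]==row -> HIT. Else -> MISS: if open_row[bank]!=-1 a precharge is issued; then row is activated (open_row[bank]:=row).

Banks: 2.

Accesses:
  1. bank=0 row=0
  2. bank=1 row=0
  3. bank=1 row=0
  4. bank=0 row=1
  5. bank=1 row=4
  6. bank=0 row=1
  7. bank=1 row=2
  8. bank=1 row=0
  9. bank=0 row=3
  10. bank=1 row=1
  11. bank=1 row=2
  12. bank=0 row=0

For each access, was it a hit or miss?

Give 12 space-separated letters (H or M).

Acc 1: bank0 row0 -> MISS (open row0); precharges=0
Acc 2: bank1 row0 -> MISS (open row0); precharges=0
Acc 3: bank1 row0 -> HIT
Acc 4: bank0 row1 -> MISS (open row1); precharges=1
Acc 5: bank1 row4 -> MISS (open row4); precharges=2
Acc 6: bank0 row1 -> HIT
Acc 7: bank1 row2 -> MISS (open row2); precharges=3
Acc 8: bank1 row0 -> MISS (open row0); precharges=4
Acc 9: bank0 row3 -> MISS (open row3); precharges=5
Acc 10: bank1 row1 -> MISS (open row1); precharges=6
Acc 11: bank1 row2 -> MISS (open row2); precharges=7
Acc 12: bank0 row0 -> MISS (open row0); precharges=8

Answer: M M H M M H M M M M M M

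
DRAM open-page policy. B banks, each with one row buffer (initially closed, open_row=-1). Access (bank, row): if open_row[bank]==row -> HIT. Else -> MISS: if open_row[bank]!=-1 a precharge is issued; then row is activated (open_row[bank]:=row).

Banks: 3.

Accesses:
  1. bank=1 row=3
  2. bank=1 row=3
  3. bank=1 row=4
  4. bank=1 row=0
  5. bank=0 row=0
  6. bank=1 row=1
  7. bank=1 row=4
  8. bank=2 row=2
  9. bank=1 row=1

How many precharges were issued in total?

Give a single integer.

Acc 1: bank1 row3 -> MISS (open row3); precharges=0
Acc 2: bank1 row3 -> HIT
Acc 3: bank1 row4 -> MISS (open row4); precharges=1
Acc 4: bank1 row0 -> MISS (open row0); precharges=2
Acc 5: bank0 row0 -> MISS (open row0); precharges=2
Acc 6: bank1 row1 -> MISS (open row1); precharges=3
Acc 7: bank1 row4 -> MISS (open row4); precharges=4
Acc 8: bank2 row2 -> MISS (open row2); precharges=4
Acc 9: bank1 row1 -> MISS (open row1); precharges=5

Answer: 5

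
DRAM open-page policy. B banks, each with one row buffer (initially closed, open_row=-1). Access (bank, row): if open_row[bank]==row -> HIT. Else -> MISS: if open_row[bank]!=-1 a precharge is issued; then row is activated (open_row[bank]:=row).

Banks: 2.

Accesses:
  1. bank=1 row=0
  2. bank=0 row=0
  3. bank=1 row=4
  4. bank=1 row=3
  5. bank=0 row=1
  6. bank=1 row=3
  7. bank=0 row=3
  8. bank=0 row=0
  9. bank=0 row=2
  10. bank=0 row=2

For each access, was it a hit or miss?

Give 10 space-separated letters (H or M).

Acc 1: bank1 row0 -> MISS (open row0); precharges=0
Acc 2: bank0 row0 -> MISS (open row0); precharges=0
Acc 3: bank1 row4 -> MISS (open row4); precharges=1
Acc 4: bank1 row3 -> MISS (open row3); precharges=2
Acc 5: bank0 row1 -> MISS (open row1); precharges=3
Acc 6: bank1 row3 -> HIT
Acc 7: bank0 row3 -> MISS (open row3); precharges=4
Acc 8: bank0 row0 -> MISS (open row0); precharges=5
Acc 9: bank0 row2 -> MISS (open row2); precharges=6
Acc 10: bank0 row2 -> HIT

Answer: M M M M M H M M M H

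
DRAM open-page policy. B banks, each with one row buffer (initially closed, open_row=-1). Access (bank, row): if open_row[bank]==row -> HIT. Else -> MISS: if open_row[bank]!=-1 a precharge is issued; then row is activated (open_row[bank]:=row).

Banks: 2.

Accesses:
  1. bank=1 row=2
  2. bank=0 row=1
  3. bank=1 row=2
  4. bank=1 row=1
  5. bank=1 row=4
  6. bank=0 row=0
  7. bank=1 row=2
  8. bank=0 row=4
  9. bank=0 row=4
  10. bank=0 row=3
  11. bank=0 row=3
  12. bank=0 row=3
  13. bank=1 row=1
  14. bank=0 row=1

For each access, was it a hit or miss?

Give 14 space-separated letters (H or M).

Acc 1: bank1 row2 -> MISS (open row2); precharges=0
Acc 2: bank0 row1 -> MISS (open row1); precharges=0
Acc 3: bank1 row2 -> HIT
Acc 4: bank1 row1 -> MISS (open row1); precharges=1
Acc 5: bank1 row4 -> MISS (open row4); precharges=2
Acc 6: bank0 row0 -> MISS (open row0); precharges=3
Acc 7: bank1 row2 -> MISS (open row2); precharges=4
Acc 8: bank0 row4 -> MISS (open row4); precharges=5
Acc 9: bank0 row4 -> HIT
Acc 10: bank0 row3 -> MISS (open row3); precharges=6
Acc 11: bank0 row3 -> HIT
Acc 12: bank0 row3 -> HIT
Acc 13: bank1 row1 -> MISS (open row1); precharges=7
Acc 14: bank0 row1 -> MISS (open row1); precharges=8

Answer: M M H M M M M M H M H H M M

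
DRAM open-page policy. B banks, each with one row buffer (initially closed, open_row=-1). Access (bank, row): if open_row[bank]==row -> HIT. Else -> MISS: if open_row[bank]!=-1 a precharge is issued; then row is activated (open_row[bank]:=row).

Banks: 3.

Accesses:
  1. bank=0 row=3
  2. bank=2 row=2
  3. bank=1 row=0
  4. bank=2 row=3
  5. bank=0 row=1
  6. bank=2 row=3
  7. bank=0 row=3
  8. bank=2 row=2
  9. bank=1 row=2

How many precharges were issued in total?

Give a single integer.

Answer: 5

Derivation:
Acc 1: bank0 row3 -> MISS (open row3); precharges=0
Acc 2: bank2 row2 -> MISS (open row2); precharges=0
Acc 3: bank1 row0 -> MISS (open row0); precharges=0
Acc 4: bank2 row3 -> MISS (open row3); precharges=1
Acc 5: bank0 row1 -> MISS (open row1); precharges=2
Acc 6: bank2 row3 -> HIT
Acc 7: bank0 row3 -> MISS (open row3); precharges=3
Acc 8: bank2 row2 -> MISS (open row2); precharges=4
Acc 9: bank1 row2 -> MISS (open row2); precharges=5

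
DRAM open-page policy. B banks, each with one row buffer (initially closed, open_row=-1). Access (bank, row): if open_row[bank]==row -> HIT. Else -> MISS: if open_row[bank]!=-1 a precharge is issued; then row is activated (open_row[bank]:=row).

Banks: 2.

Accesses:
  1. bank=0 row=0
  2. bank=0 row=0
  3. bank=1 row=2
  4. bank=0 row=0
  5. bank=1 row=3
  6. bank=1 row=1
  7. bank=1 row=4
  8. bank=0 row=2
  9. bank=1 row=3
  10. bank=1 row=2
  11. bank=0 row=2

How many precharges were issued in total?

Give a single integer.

Answer: 6

Derivation:
Acc 1: bank0 row0 -> MISS (open row0); precharges=0
Acc 2: bank0 row0 -> HIT
Acc 3: bank1 row2 -> MISS (open row2); precharges=0
Acc 4: bank0 row0 -> HIT
Acc 5: bank1 row3 -> MISS (open row3); precharges=1
Acc 6: bank1 row1 -> MISS (open row1); precharges=2
Acc 7: bank1 row4 -> MISS (open row4); precharges=3
Acc 8: bank0 row2 -> MISS (open row2); precharges=4
Acc 9: bank1 row3 -> MISS (open row3); precharges=5
Acc 10: bank1 row2 -> MISS (open row2); precharges=6
Acc 11: bank0 row2 -> HIT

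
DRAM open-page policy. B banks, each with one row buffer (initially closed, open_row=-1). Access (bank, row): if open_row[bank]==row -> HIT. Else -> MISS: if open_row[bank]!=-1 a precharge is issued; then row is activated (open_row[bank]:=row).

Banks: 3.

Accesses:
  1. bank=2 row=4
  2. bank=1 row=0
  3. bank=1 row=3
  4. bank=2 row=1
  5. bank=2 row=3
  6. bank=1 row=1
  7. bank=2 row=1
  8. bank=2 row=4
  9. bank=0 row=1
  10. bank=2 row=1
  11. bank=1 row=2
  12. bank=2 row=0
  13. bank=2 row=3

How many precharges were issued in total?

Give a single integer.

Answer: 10

Derivation:
Acc 1: bank2 row4 -> MISS (open row4); precharges=0
Acc 2: bank1 row0 -> MISS (open row0); precharges=0
Acc 3: bank1 row3 -> MISS (open row3); precharges=1
Acc 4: bank2 row1 -> MISS (open row1); precharges=2
Acc 5: bank2 row3 -> MISS (open row3); precharges=3
Acc 6: bank1 row1 -> MISS (open row1); precharges=4
Acc 7: bank2 row1 -> MISS (open row1); precharges=5
Acc 8: bank2 row4 -> MISS (open row4); precharges=6
Acc 9: bank0 row1 -> MISS (open row1); precharges=6
Acc 10: bank2 row1 -> MISS (open row1); precharges=7
Acc 11: bank1 row2 -> MISS (open row2); precharges=8
Acc 12: bank2 row0 -> MISS (open row0); precharges=9
Acc 13: bank2 row3 -> MISS (open row3); precharges=10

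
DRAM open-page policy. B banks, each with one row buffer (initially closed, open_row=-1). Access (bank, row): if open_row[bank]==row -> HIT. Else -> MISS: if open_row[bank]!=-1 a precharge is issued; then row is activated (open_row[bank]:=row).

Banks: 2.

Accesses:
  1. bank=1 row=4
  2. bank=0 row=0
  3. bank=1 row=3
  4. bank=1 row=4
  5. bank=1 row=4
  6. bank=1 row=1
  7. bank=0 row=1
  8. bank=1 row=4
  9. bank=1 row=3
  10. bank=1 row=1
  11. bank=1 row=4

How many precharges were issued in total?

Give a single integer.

Acc 1: bank1 row4 -> MISS (open row4); precharges=0
Acc 2: bank0 row0 -> MISS (open row0); precharges=0
Acc 3: bank1 row3 -> MISS (open row3); precharges=1
Acc 4: bank1 row4 -> MISS (open row4); precharges=2
Acc 5: bank1 row4 -> HIT
Acc 6: bank1 row1 -> MISS (open row1); precharges=3
Acc 7: bank0 row1 -> MISS (open row1); precharges=4
Acc 8: bank1 row4 -> MISS (open row4); precharges=5
Acc 9: bank1 row3 -> MISS (open row3); precharges=6
Acc 10: bank1 row1 -> MISS (open row1); precharges=7
Acc 11: bank1 row4 -> MISS (open row4); precharges=8

Answer: 8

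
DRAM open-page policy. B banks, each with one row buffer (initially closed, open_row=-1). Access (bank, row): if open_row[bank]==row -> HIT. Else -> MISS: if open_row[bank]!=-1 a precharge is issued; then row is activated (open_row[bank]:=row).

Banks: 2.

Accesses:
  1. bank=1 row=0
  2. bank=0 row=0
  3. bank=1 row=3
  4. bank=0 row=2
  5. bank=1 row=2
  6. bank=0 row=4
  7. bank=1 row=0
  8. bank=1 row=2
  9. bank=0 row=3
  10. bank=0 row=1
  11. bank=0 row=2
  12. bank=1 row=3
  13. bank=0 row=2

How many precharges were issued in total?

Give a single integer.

Acc 1: bank1 row0 -> MISS (open row0); precharges=0
Acc 2: bank0 row0 -> MISS (open row0); precharges=0
Acc 3: bank1 row3 -> MISS (open row3); precharges=1
Acc 4: bank0 row2 -> MISS (open row2); precharges=2
Acc 5: bank1 row2 -> MISS (open row2); precharges=3
Acc 6: bank0 row4 -> MISS (open row4); precharges=4
Acc 7: bank1 row0 -> MISS (open row0); precharges=5
Acc 8: bank1 row2 -> MISS (open row2); precharges=6
Acc 9: bank0 row3 -> MISS (open row3); precharges=7
Acc 10: bank0 row1 -> MISS (open row1); precharges=8
Acc 11: bank0 row2 -> MISS (open row2); precharges=9
Acc 12: bank1 row3 -> MISS (open row3); precharges=10
Acc 13: bank0 row2 -> HIT

Answer: 10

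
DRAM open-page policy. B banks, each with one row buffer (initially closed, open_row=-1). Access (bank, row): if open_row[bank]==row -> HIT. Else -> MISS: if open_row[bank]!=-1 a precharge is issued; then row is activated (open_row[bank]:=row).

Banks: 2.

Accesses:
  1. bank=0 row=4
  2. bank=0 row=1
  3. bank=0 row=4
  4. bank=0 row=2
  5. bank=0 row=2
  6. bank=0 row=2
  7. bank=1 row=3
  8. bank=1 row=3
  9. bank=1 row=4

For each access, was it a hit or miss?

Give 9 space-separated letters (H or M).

Answer: M M M M H H M H M

Derivation:
Acc 1: bank0 row4 -> MISS (open row4); precharges=0
Acc 2: bank0 row1 -> MISS (open row1); precharges=1
Acc 3: bank0 row4 -> MISS (open row4); precharges=2
Acc 4: bank0 row2 -> MISS (open row2); precharges=3
Acc 5: bank0 row2 -> HIT
Acc 6: bank0 row2 -> HIT
Acc 7: bank1 row3 -> MISS (open row3); precharges=3
Acc 8: bank1 row3 -> HIT
Acc 9: bank1 row4 -> MISS (open row4); precharges=4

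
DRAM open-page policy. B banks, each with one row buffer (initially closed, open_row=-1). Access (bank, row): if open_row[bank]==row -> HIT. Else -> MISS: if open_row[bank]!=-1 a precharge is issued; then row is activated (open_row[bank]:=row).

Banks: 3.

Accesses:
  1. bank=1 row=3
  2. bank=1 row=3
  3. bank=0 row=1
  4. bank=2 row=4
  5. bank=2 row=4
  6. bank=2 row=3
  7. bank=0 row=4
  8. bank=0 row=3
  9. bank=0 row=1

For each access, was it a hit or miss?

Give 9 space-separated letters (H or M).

Acc 1: bank1 row3 -> MISS (open row3); precharges=0
Acc 2: bank1 row3 -> HIT
Acc 3: bank0 row1 -> MISS (open row1); precharges=0
Acc 4: bank2 row4 -> MISS (open row4); precharges=0
Acc 5: bank2 row4 -> HIT
Acc 6: bank2 row3 -> MISS (open row3); precharges=1
Acc 7: bank0 row4 -> MISS (open row4); precharges=2
Acc 8: bank0 row3 -> MISS (open row3); precharges=3
Acc 9: bank0 row1 -> MISS (open row1); precharges=4

Answer: M H M M H M M M M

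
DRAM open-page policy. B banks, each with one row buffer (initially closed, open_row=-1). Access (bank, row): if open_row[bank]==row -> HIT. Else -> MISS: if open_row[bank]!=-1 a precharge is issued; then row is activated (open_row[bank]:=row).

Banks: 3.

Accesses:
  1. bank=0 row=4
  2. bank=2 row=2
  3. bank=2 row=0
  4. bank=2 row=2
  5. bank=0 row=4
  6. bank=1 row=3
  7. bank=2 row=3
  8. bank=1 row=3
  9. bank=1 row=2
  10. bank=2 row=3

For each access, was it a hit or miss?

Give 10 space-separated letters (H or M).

Answer: M M M M H M M H M H

Derivation:
Acc 1: bank0 row4 -> MISS (open row4); precharges=0
Acc 2: bank2 row2 -> MISS (open row2); precharges=0
Acc 3: bank2 row0 -> MISS (open row0); precharges=1
Acc 4: bank2 row2 -> MISS (open row2); precharges=2
Acc 5: bank0 row4 -> HIT
Acc 6: bank1 row3 -> MISS (open row3); precharges=2
Acc 7: bank2 row3 -> MISS (open row3); precharges=3
Acc 8: bank1 row3 -> HIT
Acc 9: bank1 row2 -> MISS (open row2); precharges=4
Acc 10: bank2 row3 -> HIT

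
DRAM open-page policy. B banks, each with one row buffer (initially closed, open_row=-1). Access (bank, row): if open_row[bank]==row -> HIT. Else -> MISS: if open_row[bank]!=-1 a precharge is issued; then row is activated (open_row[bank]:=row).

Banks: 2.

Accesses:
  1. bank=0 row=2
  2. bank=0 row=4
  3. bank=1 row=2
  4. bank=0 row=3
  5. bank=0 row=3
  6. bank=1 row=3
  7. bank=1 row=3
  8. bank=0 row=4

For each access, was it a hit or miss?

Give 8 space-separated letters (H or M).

Answer: M M M M H M H M

Derivation:
Acc 1: bank0 row2 -> MISS (open row2); precharges=0
Acc 2: bank0 row4 -> MISS (open row4); precharges=1
Acc 3: bank1 row2 -> MISS (open row2); precharges=1
Acc 4: bank0 row3 -> MISS (open row3); precharges=2
Acc 5: bank0 row3 -> HIT
Acc 6: bank1 row3 -> MISS (open row3); precharges=3
Acc 7: bank1 row3 -> HIT
Acc 8: bank0 row4 -> MISS (open row4); precharges=4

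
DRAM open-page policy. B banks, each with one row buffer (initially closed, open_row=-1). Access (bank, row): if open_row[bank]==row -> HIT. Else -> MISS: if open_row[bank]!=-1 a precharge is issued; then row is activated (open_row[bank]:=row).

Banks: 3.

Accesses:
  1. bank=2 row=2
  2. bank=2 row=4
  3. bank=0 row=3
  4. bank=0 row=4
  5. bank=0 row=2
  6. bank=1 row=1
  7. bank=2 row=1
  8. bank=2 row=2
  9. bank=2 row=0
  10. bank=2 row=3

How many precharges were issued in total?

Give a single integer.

Acc 1: bank2 row2 -> MISS (open row2); precharges=0
Acc 2: bank2 row4 -> MISS (open row4); precharges=1
Acc 3: bank0 row3 -> MISS (open row3); precharges=1
Acc 4: bank0 row4 -> MISS (open row4); precharges=2
Acc 5: bank0 row2 -> MISS (open row2); precharges=3
Acc 6: bank1 row1 -> MISS (open row1); precharges=3
Acc 7: bank2 row1 -> MISS (open row1); precharges=4
Acc 8: bank2 row2 -> MISS (open row2); precharges=5
Acc 9: bank2 row0 -> MISS (open row0); precharges=6
Acc 10: bank2 row3 -> MISS (open row3); precharges=7

Answer: 7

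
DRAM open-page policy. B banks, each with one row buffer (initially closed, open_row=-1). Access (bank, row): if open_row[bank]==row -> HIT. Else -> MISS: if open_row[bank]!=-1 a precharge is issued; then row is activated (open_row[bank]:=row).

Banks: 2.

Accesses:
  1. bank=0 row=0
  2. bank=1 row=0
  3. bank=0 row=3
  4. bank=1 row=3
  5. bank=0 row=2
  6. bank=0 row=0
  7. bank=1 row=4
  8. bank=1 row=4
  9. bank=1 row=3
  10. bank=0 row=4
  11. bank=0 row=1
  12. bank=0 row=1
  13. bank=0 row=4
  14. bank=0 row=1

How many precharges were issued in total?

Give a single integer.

Answer: 10

Derivation:
Acc 1: bank0 row0 -> MISS (open row0); precharges=0
Acc 2: bank1 row0 -> MISS (open row0); precharges=0
Acc 3: bank0 row3 -> MISS (open row3); precharges=1
Acc 4: bank1 row3 -> MISS (open row3); precharges=2
Acc 5: bank0 row2 -> MISS (open row2); precharges=3
Acc 6: bank0 row0 -> MISS (open row0); precharges=4
Acc 7: bank1 row4 -> MISS (open row4); precharges=5
Acc 8: bank1 row4 -> HIT
Acc 9: bank1 row3 -> MISS (open row3); precharges=6
Acc 10: bank0 row4 -> MISS (open row4); precharges=7
Acc 11: bank0 row1 -> MISS (open row1); precharges=8
Acc 12: bank0 row1 -> HIT
Acc 13: bank0 row4 -> MISS (open row4); precharges=9
Acc 14: bank0 row1 -> MISS (open row1); precharges=10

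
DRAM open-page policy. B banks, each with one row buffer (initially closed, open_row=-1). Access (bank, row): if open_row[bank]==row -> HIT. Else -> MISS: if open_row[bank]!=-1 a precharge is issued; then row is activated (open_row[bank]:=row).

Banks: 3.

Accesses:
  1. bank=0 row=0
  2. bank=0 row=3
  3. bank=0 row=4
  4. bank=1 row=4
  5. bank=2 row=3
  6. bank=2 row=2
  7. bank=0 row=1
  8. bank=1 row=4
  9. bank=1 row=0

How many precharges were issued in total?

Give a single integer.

Acc 1: bank0 row0 -> MISS (open row0); precharges=0
Acc 2: bank0 row3 -> MISS (open row3); precharges=1
Acc 3: bank0 row4 -> MISS (open row4); precharges=2
Acc 4: bank1 row4 -> MISS (open row4); precharges=2
Acc 5: bank2 row3 -> MISS (open row3); precharges=2
Acc 6: bank2 row2 -> MISS (open row2); precharges=3
Acc 7: bank0 row1 -> MISS (open row1); precharges=4
Acc 8: bank1 row4 -> HIT
Acc 9: bank1 row0 -> MISS (open row0); precharges=5

Answer: 5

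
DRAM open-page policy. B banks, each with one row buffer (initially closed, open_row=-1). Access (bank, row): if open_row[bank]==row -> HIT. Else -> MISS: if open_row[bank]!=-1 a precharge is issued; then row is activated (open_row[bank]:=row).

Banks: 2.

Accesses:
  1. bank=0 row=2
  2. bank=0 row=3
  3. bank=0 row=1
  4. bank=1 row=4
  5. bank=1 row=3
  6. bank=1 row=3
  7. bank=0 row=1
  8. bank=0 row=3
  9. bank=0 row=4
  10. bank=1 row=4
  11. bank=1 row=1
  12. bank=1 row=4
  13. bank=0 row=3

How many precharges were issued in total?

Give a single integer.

Acc 1: bank0 row2 -> MISS (open row2); precharges=0
Acc 2: bank0 row3 -> MISS (open row3); precharges=1
Acc 3: bank0 row1 -> MISS (open row1); precharges=2
Acc 4: bank1 row4 -> MISS (open row4); precharges=2
Acc 5: bank1 row3 -> MISS (open row3); precharges=3
Acc 6: bank1 row3 -> HIT
Acc 7: bank0 row1 -> HIT
Acc 8: bank0 row3 -> MISS (open row3); precharges=4
Acc 9: bank0 row4 -> MISS (open row4); precharges=5
Acc 10: bank1 row4 -> MISS (open row4); precharges=6
Acc 11: bank1 row1 -> MISS (open row1); precharges=7
Acc 12: bank1 row4 -> MISS (open row4); precharges=8
Acc 13: bank0 row3 -> MISS (open row3); precharges=9

Answer: 9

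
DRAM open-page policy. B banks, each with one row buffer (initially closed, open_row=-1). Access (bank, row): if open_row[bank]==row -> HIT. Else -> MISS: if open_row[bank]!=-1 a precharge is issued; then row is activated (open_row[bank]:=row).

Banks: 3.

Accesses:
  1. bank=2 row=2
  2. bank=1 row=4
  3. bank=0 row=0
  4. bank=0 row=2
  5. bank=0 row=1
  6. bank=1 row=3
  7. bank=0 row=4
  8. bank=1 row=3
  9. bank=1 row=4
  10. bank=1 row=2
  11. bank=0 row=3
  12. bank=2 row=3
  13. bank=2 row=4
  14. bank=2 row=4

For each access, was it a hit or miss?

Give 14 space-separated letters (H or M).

Acc 1: bank2 row2 -> MISS (open row2); precharges=0
Acc 2: bank1 row4 -> MISS (open row4); precharges=0
Acc 3: bank0 row0 -> MISS (open row0); precharges=0
Acc 4: bank0 row2 -> MISS (open row2); precharges=1
Acc 5: bank0 row1 -> MISS (open row1); precharges=2
Acc 6: bank1 row3 -> MISS (open row3); precharges=3
Acc 7: bank0 row4 -> MISS (open row4); precharges=4
Acc 8: bank1 row3 -> HIT
Acc 9: bank1 row4 -> MISS (open row4); precharges=5
Acc 10: bank1 row2 -> MISS (open row2); precharges=6
Acc 11: bank0 row3 -> MISS (open row3); precharges=7
Acc 12: bank2 row3 -> MISS (open row3); precharges=8
Acc 13: bank2 row4 -> MISS (open row4); precharges=9
Acc 14: bank2 row4 -> HIT

Answer: M M M M M M M H M M M M M H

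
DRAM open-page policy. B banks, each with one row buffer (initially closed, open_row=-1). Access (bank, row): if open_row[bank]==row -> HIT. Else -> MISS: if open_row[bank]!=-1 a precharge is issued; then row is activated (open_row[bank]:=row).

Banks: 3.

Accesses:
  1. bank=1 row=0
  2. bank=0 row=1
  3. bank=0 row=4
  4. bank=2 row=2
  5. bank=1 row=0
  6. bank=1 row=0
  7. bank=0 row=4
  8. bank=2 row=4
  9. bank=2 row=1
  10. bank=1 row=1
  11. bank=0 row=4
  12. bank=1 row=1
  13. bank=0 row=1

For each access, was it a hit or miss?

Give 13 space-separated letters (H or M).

Answer: M M M M H H H M M M H H M

Derivation:
Acc 1: bank1 row0 -> MISS (open row0); precharges=0
Acc 2: bank0 row1 -> MISS (open row1); precharges=0
Acc 3: bank0 row4 -> MISS (open row4); precharges=1
Acc 4: bank2 row2 -> MISS (open row2); precharges=1
Acc 5: bank1 row0 -> HIT
Acc 6: bank1 row0 -> HIT
Acc 7: bank0 row4 -> HIT
Acc 8: bank2 row4 -> MISS (open row4); precharges=2
Acc 9: bank2 row1 -> MISS (open row1); precharges=3
Acc 10: bank1 row1 -> MISS (open row1); precharges=4
Acc 11: bank0 row4 -> HIT
Acc 12: bank1 row1 -> HIT
Acc 13: bank0 row1 -> MISS (open row1); precharges=5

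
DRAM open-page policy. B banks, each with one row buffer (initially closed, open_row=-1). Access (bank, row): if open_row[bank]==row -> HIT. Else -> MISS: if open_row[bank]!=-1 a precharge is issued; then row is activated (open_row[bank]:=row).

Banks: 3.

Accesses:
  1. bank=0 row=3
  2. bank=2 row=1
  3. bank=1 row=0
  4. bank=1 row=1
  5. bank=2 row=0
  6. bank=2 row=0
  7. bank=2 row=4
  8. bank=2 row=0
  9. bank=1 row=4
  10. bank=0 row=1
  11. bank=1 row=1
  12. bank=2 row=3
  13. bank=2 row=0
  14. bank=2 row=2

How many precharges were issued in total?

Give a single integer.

Acc 1: bank0 row3 -> MISS (open row3); precharges=0
Acc 2: bank2 row1 -> MISS (open row1); precharges=0
Acc 3: bank1 row0 -> MISS (open row0); precharges=0
Acc 4: bank1 row1 -> MISS (open row1); precharges=1
Acc 5: bank2 row0 -> MISS (open row0); precharges=2
Acc 6: bank2 row0 -> HIT
Acc 7: bank2 row4 -> MISS (open row4); precharges=3
Acc 8: bank2 row0 -> MISS (open row0); precharges=4
Acc 9: bank1 row4 -> MISS (open row4); precharges=5
Acc 10: bank0 row1 -> MISS (open row1); precharges=6
Acc 11: bank1 row1 -> MISS (open row1); precharges=7
Acc 12: bank2 row3 -> MISS (open row3); precharges=8
Acc 13: bank2 row0 -> MISS (open row0); precharges=9
Acc 14: bank2 row2 -> MISS (open row2); precharges=10

Answer: 10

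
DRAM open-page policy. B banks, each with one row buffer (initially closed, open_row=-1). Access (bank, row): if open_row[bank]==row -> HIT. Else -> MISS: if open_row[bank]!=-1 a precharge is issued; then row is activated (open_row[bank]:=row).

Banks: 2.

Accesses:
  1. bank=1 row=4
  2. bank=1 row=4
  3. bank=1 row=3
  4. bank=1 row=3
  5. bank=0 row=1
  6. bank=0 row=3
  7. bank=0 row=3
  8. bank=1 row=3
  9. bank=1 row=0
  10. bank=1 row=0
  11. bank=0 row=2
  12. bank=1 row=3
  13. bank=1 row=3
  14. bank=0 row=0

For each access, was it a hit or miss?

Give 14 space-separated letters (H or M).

Acc 1: bank1 row4 -> MISS (open row4); precharges=0
Acc 2: bank1 row4 -> HIT
Acc 3: bank1 row3 -> MISS (open row3); precharges=1
Acc 4: bank1 row3 -> HIT
Acc 5: bank0 row1 -> MISS (open row1); precharges=1
Acc 6: bank0 row3 -> MISS (open row3); precharges=2
Acc 7: bank0 row3 -> HIT
Acc 8: bank1 row3 -> HIT
Acc 9: bank1 row0 -> MISS (open row0); precharges=3
Acc 10: bank1 row0 -> HIT
Acc 11: bank0 row2 -> MISS (open row2); precharges=4
Acc 12: bank1 row3 -> MISS (open row3); precharges=5
Acc 13: bank1 row3 -> HIT
Acc 14: bank0 row0 -> MISS (open row0); precharges=6

Answer: M H M H M M H H M H M M H M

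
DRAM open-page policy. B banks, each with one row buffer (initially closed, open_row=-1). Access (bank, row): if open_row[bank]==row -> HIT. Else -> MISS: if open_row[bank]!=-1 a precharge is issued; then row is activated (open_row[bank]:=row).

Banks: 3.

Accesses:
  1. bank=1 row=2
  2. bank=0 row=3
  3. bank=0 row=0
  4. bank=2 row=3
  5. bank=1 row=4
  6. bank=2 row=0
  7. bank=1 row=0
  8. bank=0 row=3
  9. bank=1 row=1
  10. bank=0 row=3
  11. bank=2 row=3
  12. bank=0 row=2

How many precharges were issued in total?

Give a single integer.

Acc 1: bank1 row2 -> MISS (open row2); precharges=0
Acc 2: bank0 row3 -> MISS (open row3); precharges=0
Acc 3: bank0 row0 -> MISS (open row0); precharges=1
Acc 4: bank2 row3 -> MISS (open row3); precharges=1
Acc 5: bank1 row4 -> MISS (open row4); precharges=2
Acc 6: bank2 row0 -> MISS (open row0); precharges=3
Acc 7: bank1 row0 -> MISS (open row0); precharges=4
Acc 8: bank0 row3 -> MISS (open row3); precharges=5
Acc 9: bank1 row1 -> MISS (open row1); precharges=6
Acc 10: bank0 row3 -> HIT
Acc 11: bank2 row3 -> MISS (open row3); precharges=7
Acc 12: bank0 row2 -> MISS (open row2); precharges=8

Answer: 8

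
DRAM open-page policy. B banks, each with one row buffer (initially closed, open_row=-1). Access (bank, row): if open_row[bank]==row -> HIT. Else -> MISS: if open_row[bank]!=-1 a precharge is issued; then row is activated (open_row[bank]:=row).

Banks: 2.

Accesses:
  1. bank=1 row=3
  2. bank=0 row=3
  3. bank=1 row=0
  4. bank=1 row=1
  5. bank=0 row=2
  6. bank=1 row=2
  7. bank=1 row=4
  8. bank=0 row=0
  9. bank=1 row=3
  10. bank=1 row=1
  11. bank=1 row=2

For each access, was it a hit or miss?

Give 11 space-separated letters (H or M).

Answer: M M M M M M M M M M M

Derivation:
Acc 1: bank1 row3 -> MISS (open row3); precharges=0
Acc 2: bank0 row3 -> MISS (open row3); precharges=0
Acc 3: bank1 row0 -> MISS (open row0); precharges=1
Acc 4: bank1 row1 -> MISS (open row1); precharges=2
Acc 5: bank0 row2 -> MISS (open row2); precharges=3
Acc 6: bank1 row2 -> MISS (open row2); precharges=4
Acc 7: bank1 row4 -> MISS (open row4); precharges=5
Acc 8: bank0 row0 -> MISS (open row0); precharges=6
Acc 9: bank1 row3 -> MISS (open row3); precharges=7
Acc 10: bank1 row1 -> MISS (open row1); precharges=8
Acc 11: bank1 row2 -> MISS (open row2); precharges=9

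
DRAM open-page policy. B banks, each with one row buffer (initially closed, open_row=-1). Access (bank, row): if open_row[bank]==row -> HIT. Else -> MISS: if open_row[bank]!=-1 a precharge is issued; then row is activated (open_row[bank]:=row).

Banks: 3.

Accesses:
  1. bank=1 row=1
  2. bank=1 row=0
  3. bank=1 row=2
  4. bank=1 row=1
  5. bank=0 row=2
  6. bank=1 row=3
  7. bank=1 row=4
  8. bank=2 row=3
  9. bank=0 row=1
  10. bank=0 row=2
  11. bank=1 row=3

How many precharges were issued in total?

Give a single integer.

Answer: 8

Derivation:
Acc 1: bank1 row1 -> MISS (open row1); precharges=0
Acc 2: bank1 row0 -> MISS (open row0); precharges=1
Acc 3: bank1 row2 -> MISS (open row2); precharges=2
Acc 4: bank1 row1 -> MISS (open row1); precharges=3
Acc 5: bank0 row2 -> MISS (open row2); precharges=3
Acc 6: bank1 row3 -> MISS (open row3); precharges=4
Acc 7: bank1 row4 -> MISS (open row4); precharges=5
Acc 8: bank2 row3 -> MISS (open row3); precharges=5
Acc 9: bank0 row1 -> MISS (open row1); precharges=6
Acc 10: bank0 row2 -> MISS (open row2); precharges=7
Acc 11: bank1 row3 -> MISS (open row3); precharges=8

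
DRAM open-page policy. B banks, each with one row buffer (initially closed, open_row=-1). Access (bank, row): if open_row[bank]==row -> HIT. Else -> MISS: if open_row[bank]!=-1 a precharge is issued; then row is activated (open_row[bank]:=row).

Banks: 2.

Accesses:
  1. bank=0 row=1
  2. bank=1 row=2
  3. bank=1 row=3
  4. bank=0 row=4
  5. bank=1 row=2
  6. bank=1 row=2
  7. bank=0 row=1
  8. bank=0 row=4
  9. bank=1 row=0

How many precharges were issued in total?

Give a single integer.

Acc 1: bank0 row1 -> MISS (open row1); precharges=0
Acc 2: bank1 row2 -> MISS (open row2); precharges=0
Acc 3: bank1 row3 -> MISS (open row3); precharges=1
Acc 4: bank0 row4 -> MISS (open row4); precharges=2
Acc 5: bank1 row2 -> MISS (open row2); precharges=3
Acc 6: bank1 row2 -> HIT
Acc 7: bank0 row1 -> MISS (open row1); precharges=4
Acc 8: bank0 row4 -> MISS (open row4); precharges=5
Acc 9: bank1 row0 -> MISS (open row0); precharges=6

Answer: 6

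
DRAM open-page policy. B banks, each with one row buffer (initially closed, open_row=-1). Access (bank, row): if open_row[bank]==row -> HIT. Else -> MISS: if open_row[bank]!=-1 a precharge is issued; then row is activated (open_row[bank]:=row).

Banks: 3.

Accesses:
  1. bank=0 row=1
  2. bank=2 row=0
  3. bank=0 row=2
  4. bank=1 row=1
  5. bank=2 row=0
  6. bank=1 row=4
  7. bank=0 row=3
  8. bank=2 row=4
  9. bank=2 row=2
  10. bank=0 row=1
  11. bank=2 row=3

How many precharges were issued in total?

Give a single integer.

Acc 1: bank0 row1 -> MISS (open row1); precharges=0
Acc 2: bank2 row0 -> MISS (open row0); precharges=0
Acc 3: bank0 row2 -> MISS (open row2); precharges=1
Acc 4: bank1 row1 -> MISS (open row1); precharges=1
Acc 5: bank2 row0 -> HIT
Acc 6: bank1 row4 -> MISS (open row4); precharges=2
Acc 7: bank0 row3 -> MISS (open row3); precharges=3
Acc 8: bank2 row4 -> MISS (open row4); precharges=4
Acc 9: bank2 row2 -> MISS (open row2); precharges=5
Acc 10: bank0 row1 -> MISS (open row1); precharges=6
Acc 11: bank2 row3 -> MISS (open row3); precharges=7

Answer: 7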